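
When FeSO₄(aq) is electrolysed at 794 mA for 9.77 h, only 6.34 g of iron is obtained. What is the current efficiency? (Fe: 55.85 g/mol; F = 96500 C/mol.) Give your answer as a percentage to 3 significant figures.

78.5%

Q = 0.794 × 35172 = 27930 C
n(e⁻) = 27930 / 96500 = 0.2894 mol
Fe²⁺ + 2e⁻ → Fe, so theoretical n(Fe) = 0.1447 mol → 8.081 g
Efficiency = 6.34 / 8.081 = 0.7846 = 78.5%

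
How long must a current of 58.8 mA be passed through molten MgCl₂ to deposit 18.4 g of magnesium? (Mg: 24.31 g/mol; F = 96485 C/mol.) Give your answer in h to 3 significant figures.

n(Mg) = 18.4 / 24.31 = 0.7569 mol
Mg²⁺ + 2e⁻ → Mg, so n(e⁻) = 2 × 0.7569 = 1.514 mol
Q = 1.514 × 96485 = 1.461×10^5 C
t = Q / I = 1.461×10^5 / 0.0588 = 2.485×10^6 s = 690 h

690 h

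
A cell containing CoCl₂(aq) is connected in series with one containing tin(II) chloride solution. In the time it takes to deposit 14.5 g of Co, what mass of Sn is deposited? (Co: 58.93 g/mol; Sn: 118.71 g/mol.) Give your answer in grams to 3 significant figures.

n(Co) = 14.5 / 58.93 = 0.2461 mol
Co²⁺ + 2e⁻ → Co, so n(e⁻) = 2 × 0.2461 = 0.4922 mol
In series, the same 0.4922 mol of electrons flows through the second cell.
Sn²⁺ + 2e⁻ → Sn, so n(Sn) = 0.4922 / 2 = 0.2461 mol
m(Sn) = 0.2461 × 118.71 = 29.2 g

29.2 g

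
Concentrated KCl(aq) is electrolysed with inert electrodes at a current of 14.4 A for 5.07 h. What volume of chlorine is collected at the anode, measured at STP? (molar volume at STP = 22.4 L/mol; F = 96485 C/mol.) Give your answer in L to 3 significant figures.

Q = It = 14.4 × 18252 = 2.628×10^5 C
n(e⁻) = 2.628×10^5 / 96485 = 2.724 mol
2Cl⁻ → Cl₂ + 2e⁻, so n(Cl₂) = 2.724 / 2 = 1.362 mol
V = 1.362 × 22.4 = 30.51 L

30.5 L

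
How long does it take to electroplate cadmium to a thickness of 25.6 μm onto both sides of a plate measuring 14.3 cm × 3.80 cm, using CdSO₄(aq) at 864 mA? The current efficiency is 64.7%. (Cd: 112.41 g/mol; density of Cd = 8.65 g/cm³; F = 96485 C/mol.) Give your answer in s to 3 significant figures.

Plated area = 2 × 14.3 × 3.80 = 108.7 cm²
Volume = 108.7 × 25.6×10⁻⁴ cm = 0.2783 cm³
m(Cd) = 0.2783 × 8.65 = 2.407 g
n(Cd) = 2.407 / 112.41 = 0.02141 mol; n(e⁻) = 2 × 0.02141 = 0.04282 mol
Q = 0.04282 × 96485 / 0.647 = 6386 C
t = 6386 / 0.864 = 7391 s

7390 s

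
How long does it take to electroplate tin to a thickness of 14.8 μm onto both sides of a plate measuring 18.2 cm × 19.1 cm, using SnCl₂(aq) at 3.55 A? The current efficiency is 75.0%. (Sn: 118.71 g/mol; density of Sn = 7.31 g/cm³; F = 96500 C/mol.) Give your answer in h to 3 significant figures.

1.28 h

Plated area = 2 × 18.2 × 19.1 = 695.2 cm²
Volume = 695.2 × 14.8×10⁻⁴ cm = 1.029 cm³
m(Sn) = 1.029 × 7.31 = 7.522 g
n(Sn) = 7.522 / 118.71 = 0.06336 mol; n(e⁻) = 2 × 0.06336 = 0.1267 mol
Q = 0.1267 × 96500 / 0.750 = 16300 C
t = 16300 / 3.55 = 4592 s = 1.28 h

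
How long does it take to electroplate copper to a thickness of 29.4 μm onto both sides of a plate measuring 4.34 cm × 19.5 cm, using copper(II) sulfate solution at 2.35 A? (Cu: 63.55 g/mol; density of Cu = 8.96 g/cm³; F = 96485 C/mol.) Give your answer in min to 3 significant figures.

Plated area = 2 × 4.34 × 19.5 = 169.3 cm²
Volume = 169.3 × 29.4×10⁻⁴ cm = 0.4977 cm³
m(Cu) = 0.4977 × 8.96 = 4.459 g
n(Cu) = 4.459 / 63.55 = 0.07017 mol; n(e⁻) = 2 × 0.07017 = 0.1403 mol
Q = 0.1403 × 96485 = 13540 C
t = 13540 / 2.35 = 5762 s = 96.0 min

96.0 min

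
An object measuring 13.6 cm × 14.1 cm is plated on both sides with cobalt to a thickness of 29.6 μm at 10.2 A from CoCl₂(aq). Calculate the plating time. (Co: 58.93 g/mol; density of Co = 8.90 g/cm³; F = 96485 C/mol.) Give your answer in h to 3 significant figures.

Plated area = 2 × 13.6 × 14.1 = 383.5 cm²
Volume = 383.5 × 29.6×10⁻⁴ cm = 1.135 cm³
m(Co) = 1.135 × 8.90 = 10.10 g
n(Co) = 10.10 / 58.93 = 0.1714 mol; n(e⁻) = 2 × 0.1714 = 0.3428 mol
Q = 0.3428 × 96485 = 33080 C
t = 33080 / 10.2 = 3243 s = 0.901 h

0.901 h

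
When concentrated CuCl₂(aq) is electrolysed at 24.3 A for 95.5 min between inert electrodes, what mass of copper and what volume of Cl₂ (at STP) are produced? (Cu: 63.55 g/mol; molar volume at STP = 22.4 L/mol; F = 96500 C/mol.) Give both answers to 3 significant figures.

45.8 g Cu; 16.2 L Cl₂

Q = 24.3 × 5730 = 1.392×10^5 C; n(e⁻) = 1.392×10^5 / 96500 = 1.442 mol
Cathode: Cu²⁺ + 2e⁻ → Cu → n(Cu) = 1.442/2 = 0.7210 mol → 45.8 g
Anode: 2Cl⁻ → Cl₂ + 2e⁻ → n(Cl₂) = 1.442/2 = 0.7210 mol → 16.2 L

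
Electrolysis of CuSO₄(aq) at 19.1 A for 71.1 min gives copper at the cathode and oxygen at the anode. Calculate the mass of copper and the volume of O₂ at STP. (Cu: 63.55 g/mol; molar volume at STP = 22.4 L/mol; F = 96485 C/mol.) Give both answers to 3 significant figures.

Q = 19.1 × 4266 = 81480 C; n(e⁻) = 81480 / 96485 = 0.8445 mol
Cathode: Cu²⁺ + 2e⁻ → Cu → n(Cu) = 0.8445/2 = 0.4223 mol → 26.8 g
Anode: 2H₂O → O₂ + 4H⁺ + 4e⁻ → n(O₂) = 0.8445/4 = 0.2111 mol → 4.73 L

26.8 g Cu; 4.73 L O₂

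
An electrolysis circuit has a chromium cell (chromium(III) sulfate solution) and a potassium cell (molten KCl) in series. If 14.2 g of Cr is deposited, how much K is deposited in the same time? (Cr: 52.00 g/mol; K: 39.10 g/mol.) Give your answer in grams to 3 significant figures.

n(Cr) = 14.2 / 52.00 = 0.2731 mol
Cr³⁺ + 3e⁻ → Cr, so n(e⁻) = 3 × 0.2731 = 0.8193 mol
Same current for the same time ⇒ same n(e⁻) = 0.8193 mol in both cells.
K⁺ + e⁻ → K, so n(K) = 0.8193 mol
m(K) = 0.8193 × 39.10 = 32.0 g

32.0 g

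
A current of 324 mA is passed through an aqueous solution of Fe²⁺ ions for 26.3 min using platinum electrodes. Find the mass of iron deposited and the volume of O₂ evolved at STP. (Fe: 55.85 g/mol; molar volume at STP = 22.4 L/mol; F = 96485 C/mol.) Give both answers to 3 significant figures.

Q = 0.324 × 1578 = 511.3 C; n(e⁻) = 511.3 / 96485 = 0.005299 mol
Cathode: Fe²⁺ + 2e⁻ → Fe → n(Fe) = 0.005299/2 = 0.002650 mol → 0.148 g
Anode: 2H₂O → O₂ + 4H⁺ + 4e⁻ → n(O₂) = 0.005299/4 = 0.001325 mol → 0.0297 L

0.148 g Fe; 0.0297 L O₂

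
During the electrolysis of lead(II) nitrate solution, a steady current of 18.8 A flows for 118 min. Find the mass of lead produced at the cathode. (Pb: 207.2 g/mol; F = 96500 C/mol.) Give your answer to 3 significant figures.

Charge passed = 18.8 × 7080 = 1.331×10^5 C
n(e⁻) = Q/F = 1.331×10^5/96500 = 1.379 mol
Pb²⁺ + 2e⁻ → Pb, so n(Pb) = 1.379 / 2 = 0.6895 mol
m = 0.6895 × 207.2 = 143 g

143 g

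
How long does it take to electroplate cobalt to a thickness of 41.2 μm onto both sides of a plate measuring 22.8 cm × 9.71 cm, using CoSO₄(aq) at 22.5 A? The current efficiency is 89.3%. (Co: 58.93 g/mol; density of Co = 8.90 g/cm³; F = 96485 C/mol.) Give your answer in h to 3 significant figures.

Plated area = 2 × 22.8 × 9.71 = 442.8 cm²
Volume = 442.8 × 41.2×10⁻⁴ cm = 1.824 cm³
m(Co) = 1.824 × 8.90 = 16.23 g
n(Co) = 16.23 / 58.93 = 0.2754 mol; n(e⁻) = 2 × 0.2754 = 0.5508 mol
Q = 0.5508 × 96485 / 0.893 = 59510 C
t = 59510 / 22.5 = 2645 s = 0.735 h

0.735 h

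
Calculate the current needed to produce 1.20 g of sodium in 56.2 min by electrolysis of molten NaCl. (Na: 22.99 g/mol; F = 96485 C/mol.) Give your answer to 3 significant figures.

n(Na) = 1.20 / 22.99 = 0.05220 mol
Na⁺ + e⁻ → Na, so n(e⁻) = 0.05220 mol
Q = 0.05220 × 96485 = 5037 C
I = Q / t = 5037 / 3372 s = 1.49 A

1.49 A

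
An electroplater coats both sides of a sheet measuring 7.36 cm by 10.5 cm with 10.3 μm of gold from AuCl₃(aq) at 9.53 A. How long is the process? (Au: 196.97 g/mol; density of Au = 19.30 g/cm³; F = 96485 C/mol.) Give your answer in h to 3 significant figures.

Plated area = 2 × 7.36 × 10.5 = 154.6 cm²
Volume = 154.6 × 10.3×10⁻⁴ cm = 0.1592 cm³
m(Au) = 0.1592 × 19.30 = 3.073 g
n(Au) = 3.073 / 196.97 = 0.01560 mol; n(e⁻) = 3 × 0.01560 = 0.04680 mol
Q = 0.04680 × 96485 = 4515 C
t = 4515 / 9.53 = 473.8 s = 0.132 h

0.132 h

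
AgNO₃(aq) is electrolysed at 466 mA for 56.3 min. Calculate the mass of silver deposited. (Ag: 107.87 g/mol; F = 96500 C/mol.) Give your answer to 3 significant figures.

1.76 g

Q = 0.466 A × 3378 s = 1574 C
Moles of electrons = 1574 / 96500 = 0.01631 mol
Ag⁺ + e⁻ → Ag, so n(Ag) = 0.01631 mol
m = 0.01631 × 107.87 = 1.76 g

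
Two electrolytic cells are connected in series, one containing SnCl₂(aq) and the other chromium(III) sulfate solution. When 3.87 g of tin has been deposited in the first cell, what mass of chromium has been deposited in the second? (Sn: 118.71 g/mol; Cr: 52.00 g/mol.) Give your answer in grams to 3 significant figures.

1.13 g

n(Sn) = 3.87 / 118.71 = 0.03260 mol
Sn²⁺ + 2e⁻ → Sn, so n(e⁻) = 2 × 0.03260 = 0.06520 mol
The cells are in series, so the same charge (and hence the same n(e⁻) = 0.06520 mol) passes through both.
Cr³⁺ + 3e⁻ → Cr, so n(Cr) = 0.06520 / 3 = 0.02173 mol
m(Cr) = 0.02173 × 52.00 = 1.13 g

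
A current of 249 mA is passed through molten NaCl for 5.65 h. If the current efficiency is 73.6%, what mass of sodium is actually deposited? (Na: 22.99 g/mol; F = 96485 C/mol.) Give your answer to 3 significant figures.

Q = 0.249 × 20340 = 5065 C
n(e⁻) = 5065 / 96485 = 0.05250 mol
Na⁺ + e⁻ → Na, so theoretical m(Na) = 0.05250 × 22.99 = 1.207 g
Actual mass = 73.6% × 1.207 = 0.888 g

0.888 g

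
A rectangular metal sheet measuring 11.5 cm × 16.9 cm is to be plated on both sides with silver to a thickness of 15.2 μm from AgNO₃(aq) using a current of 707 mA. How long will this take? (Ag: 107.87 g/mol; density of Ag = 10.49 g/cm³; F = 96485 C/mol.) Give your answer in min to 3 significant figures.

Plated area = 2 × 11.5 × 16.9 = 388.7 cm²
Volume = 388.7 × 15.2×10⁻⁴ cm = 0.5908 cm³
m(Ag) = 0.5908 × 10.49 = 6.197 g
n(Ag) = 6.197 / 107.87 = 0.05745 mol; n(e⁻) = 0.05745 mol
Q = 0.05745 × 96485 = 5543 C
t = 5543 / 0.707 = 7840 s = 131 min

131 min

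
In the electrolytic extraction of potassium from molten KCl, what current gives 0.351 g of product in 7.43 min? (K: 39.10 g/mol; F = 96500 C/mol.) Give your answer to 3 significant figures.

1.94 A

n(K) = 0.351 / 39.10 = 0.008977 mol
K⁺ + e⁻ → K, so n(e⁻) = 0.008977 mol
Q = 0.008977 × 96500 = 866.3 C
I = Q / t = 866.3 / 445.8 s = 1.94 A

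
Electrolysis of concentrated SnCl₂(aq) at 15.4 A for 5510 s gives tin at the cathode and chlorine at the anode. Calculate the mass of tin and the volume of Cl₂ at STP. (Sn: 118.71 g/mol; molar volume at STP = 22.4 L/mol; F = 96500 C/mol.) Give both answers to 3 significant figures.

52.2 g Sn; 9.85 L Cl₂

Q = 15.4 × 5510 = 84850 C; n(e⁻) = 84850 / 96500 = 0.8793 mol
Cathode: Sn²⁺ + 2e⁻ → Sn → n(Sn) = 0.8793/2 = 0.4397 mol → 52.2 g
Anode: 2Cl⁻ → Cl₂ + 2e⁻ → n(Cl₂) = 0.8793/2 = 0.4397 mol → 9.85 L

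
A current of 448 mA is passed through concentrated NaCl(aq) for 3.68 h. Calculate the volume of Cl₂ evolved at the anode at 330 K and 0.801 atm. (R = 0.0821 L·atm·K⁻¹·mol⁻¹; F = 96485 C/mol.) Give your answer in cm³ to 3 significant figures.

1040 cm³

Charge passed = 0.448 × 13248 = 5935 C
Moles of electrons = 5935 / 96485 = 0.06151 mol
2Cl⁻ → Cl₂ + 2e⁻, so n(Cl₂) = 0.06151 / 2 = 0.03076 mol
V = nRT/P = 0.03076 × 0.0821 × 330 / 0.801 = 1.040 L
= 1040 cm³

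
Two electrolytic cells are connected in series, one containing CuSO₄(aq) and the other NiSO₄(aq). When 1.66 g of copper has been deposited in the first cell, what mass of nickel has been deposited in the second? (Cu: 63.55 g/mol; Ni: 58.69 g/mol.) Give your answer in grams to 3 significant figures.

1.53 g

n(Cu) = 1.66 / 63.55 = 0.02612 mol
Cu²⁺ + 2e⁻ → Cu, so n(e⁻) = 2 × 0.02612 = 0.05224 mol
Since the cells are in series, n(e⁻) in the Ni cell is also 0.05224 mol.
Ni²⁺ + 2e⁻ → Ni, so n(Ni) = 0.05224 / 2 = 0.02612 mol
m(Ni) = 0.02612 × 58.69 = 1.53 g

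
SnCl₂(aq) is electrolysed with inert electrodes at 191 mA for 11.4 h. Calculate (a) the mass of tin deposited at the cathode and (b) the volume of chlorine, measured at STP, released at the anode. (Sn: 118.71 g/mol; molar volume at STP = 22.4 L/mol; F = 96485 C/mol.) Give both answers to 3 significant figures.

Q = 0.191 × 41040 = 7839 C; n(e⁻) = 7839 / 96485 = 0.08125 mol
Cathode: Sn²⁺ + 2e⁻ → Sn → n(Sn) = 0.08125/2 = 0.04063 mol → 4.82 g
Anode: 2Cl⁻ → Cl₂ + 2e⁻ → n(Cl₂) = 0.08125/2 = 0.04063 mol → 0.910 L

4.82 g Sn; 0.910 L Cl₂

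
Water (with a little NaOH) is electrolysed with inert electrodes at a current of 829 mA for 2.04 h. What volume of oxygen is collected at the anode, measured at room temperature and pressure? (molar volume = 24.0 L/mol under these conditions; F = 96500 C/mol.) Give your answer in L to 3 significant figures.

Q = It = 0.829 × 7344 = 6088 C
n(e⁻) = Q/F = 6088/96500 = 0.06309 mol
2H₂O → O₂ + 4H⁺ + 4e⁻, so n(O₂) = 0.06309 / 4 = 0.01577 mol
V = 0.01577 × 24.0 = 0.3785 L

0.379 L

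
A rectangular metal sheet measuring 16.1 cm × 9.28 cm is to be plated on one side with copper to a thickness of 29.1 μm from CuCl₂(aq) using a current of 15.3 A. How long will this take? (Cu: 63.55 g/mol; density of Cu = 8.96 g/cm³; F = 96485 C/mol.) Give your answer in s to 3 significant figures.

Plated area = 16.1 × 9.28 = 149.4 cm²
Volume = 149.4 × 29.1×10⁻⁴ cm = 0.4348 cm³
m(Cu) = 0.4348 × 8.96 = 3.896 g
n(Cu) = 3.896 / 63.55 = 0.06131 mol; n(e⁻) = 2 × 0.06131 = 0.1226 mol
Q = 0.1226 × 96485 = 11830 C
t = 11830 / 15.3 = 773.2 s

773 s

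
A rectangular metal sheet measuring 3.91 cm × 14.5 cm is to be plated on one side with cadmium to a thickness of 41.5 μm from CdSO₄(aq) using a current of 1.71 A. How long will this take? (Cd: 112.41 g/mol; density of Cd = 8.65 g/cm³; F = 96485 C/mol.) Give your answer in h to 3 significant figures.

0.568 h

Plated area = 3.91 × 14.5 = 56.70 cm²
Volume = 56.70 × 41.5×10⁻⁴ cm = 0.2353 cm³
m(Cd) = 0.2353 × 8.65 = 2.035 g
n(Cd) = 2.035 / 112.41 = 0.01810 mol; n(e⁻) = 2 × 0.01810 = 0.03620 mol
Q = 0.03620 × 96485 = 3493 C
t = 3493 / 1.71 = 2043 s = 0.568 h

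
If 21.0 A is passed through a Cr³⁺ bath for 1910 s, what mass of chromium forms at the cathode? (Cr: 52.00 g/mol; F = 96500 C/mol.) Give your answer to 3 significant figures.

7.20 g

Q = It = 21.0 × 1910 = 40110 C
n(e⁻) = 40110 / 96500 = 0.4156 mol
Cr³⁺ + 3e⁻ → Cr, so n(Cr) = 0.4156 / 3 = 0.1385 mol
m = 0.1385 × 52.00 = 7.20 g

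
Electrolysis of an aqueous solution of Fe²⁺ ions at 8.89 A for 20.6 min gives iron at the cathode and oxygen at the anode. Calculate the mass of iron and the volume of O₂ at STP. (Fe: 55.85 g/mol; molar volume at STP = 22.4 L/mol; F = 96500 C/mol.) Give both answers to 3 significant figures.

3.18 g Fe; 0.638 L O₂

Q = 8.89 × 1236 = 10990 C; n(e⁻) = 10990 / 96500 = 0.1139 mol
Cathode: Fe²⁺ + 2e⁻ → Fe → n(Fe) = 0.1139/2 = 0.05695 mol → 3.18 g
Anode: 2H₂O → O₂ + 4H⁺ + 4e⁻ → n(O₂) = 0.1139/4 = 0.02848 mol → 0.638 L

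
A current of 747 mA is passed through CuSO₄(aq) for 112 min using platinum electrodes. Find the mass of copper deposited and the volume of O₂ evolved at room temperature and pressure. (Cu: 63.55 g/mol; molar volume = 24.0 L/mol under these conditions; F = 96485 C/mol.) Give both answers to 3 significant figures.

1.65 g Cu; 0.312 L O₂

Q = 0.747 × 6720 = 5020 C; n(e⁻) = 5020 / 96485 = 0.05203 mol
Cathode: Cu²⁺ + 2e⁻ → Cu → n(Cu) = 0.05203/2 = 0.02602 mol → 1.65 g
Anode: 2H₂O → O₂ + 4H⁺ + 4e⁻ → n(O₂) = 0.05203/4 = 0.01301 mol → 0.312 L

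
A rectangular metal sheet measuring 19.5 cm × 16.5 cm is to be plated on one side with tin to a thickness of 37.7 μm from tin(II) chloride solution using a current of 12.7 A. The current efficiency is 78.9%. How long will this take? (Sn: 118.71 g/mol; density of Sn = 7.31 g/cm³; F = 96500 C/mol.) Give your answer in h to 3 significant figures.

Plated area = 19.5 × 16.5 = 321.8 cm²
Volume = 321.8 × 37.7×10⁻⁴ cm = 1.213 cm³
m(Sn) = 1.213 × 7.31 = 8.867 g
n(Sn) = 8.867 / 118.71 = 0.07469 mol; n(e⁻) = 2 × 0.07469 = 0.1494 mol
Q = 0.1494 × 96500 / 0.789 = 18270 C
t = 18270 / 12.7 = 1439 s = 0.400 h

0.400 h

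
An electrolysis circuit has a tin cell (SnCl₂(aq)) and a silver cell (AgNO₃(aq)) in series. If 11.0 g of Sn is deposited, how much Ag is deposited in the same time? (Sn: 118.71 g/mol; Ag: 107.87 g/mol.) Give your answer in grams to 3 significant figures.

20.0 g

n(Sn) = 11.0 / 118.71 = 0.09266 mol
Sn²⁺ + 2e⁻ → Sn, so n(e⁻) = 2 × 0.09266 = 0.1853 mol
In series, the same 0.1853 mol of electrons flows through the second cell.
Ag⁺ + e⁻ → Ag, so n(Ag) = 0.1853 mol
m(Ag) = 0.1853 × 107.87 = 20.0 g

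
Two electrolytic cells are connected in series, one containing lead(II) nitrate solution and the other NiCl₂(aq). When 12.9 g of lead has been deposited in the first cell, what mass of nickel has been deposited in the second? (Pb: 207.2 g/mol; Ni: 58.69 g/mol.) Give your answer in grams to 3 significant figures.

3.65 g

n(Pb) = 12.9 / 207.2 = 0.06226 mol
Pb²⁺ + 2e⁻ → Pb, so n(e⁻) = 2 × 0.06226 = 0.1245 mol
In series, the same 0.1245 mol of electrons flows through the second cell.
Ni²⁺ + 2e⁻ → Ni, so n(Ni) = 0.1245 / 2 = 0.06225 mol
m(Ni) = 0.06225 × 58.69 = 3.65 g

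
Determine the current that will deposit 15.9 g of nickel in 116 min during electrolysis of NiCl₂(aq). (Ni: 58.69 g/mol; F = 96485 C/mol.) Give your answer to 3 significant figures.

7.51 A

n(Ni) = 15.9 / 58.69 = 0.2709 mol
Ni²⁺ + 2e⁻ → Ni, so n(e⁻) = 2 × 0.2709 = 0.5418 mol
Q = 0.5418 × 96485 = 52280 C
I = Q / t = 52280 / 6960 s = 7.51 A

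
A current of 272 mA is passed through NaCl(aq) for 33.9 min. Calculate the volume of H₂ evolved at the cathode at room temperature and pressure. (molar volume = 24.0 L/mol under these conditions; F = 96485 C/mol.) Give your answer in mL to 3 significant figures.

Q = 0.272 A × 2034 s = 553.2 C
n(e⁻) = 553.2 / 96485 = 0.005734 mol
2H⁺ + 2e⁻ → H₂, so n(H₂) = 0.005734 / 2 = 0.002867 mol
V = 0.002867 × 24.0 = 0.06881 L
= 68.8 mL

68.8 mL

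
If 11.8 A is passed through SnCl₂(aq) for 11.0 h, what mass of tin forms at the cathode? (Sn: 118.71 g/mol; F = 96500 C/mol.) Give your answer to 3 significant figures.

287 g

Charge passed = 11.8 × 39600 = 4.673×10^5 C
n(e⁻) = Q/F = 4.673×10^5/96500 = 4.842 mol
Sn²⁺ + 2e⁻ → Sn, so n(Sn) = 4.842 / 2 = 2.421 mol
m = 2.421 × 118.71 = 287 g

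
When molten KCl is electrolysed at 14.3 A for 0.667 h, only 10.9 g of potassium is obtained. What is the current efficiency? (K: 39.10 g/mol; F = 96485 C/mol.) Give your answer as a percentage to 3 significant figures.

78.3%

Q = 14.3 × 2401.2 = 34340 C
n(e⁻) = 34340 / 96485 = 0.3559 mol
K⁺ + e⁻ → K, so theoretical n(K) = 0.3559 mol → 13.92 g
Efficiency = 10.9 / 13.92 = 0.7830 = 78.3%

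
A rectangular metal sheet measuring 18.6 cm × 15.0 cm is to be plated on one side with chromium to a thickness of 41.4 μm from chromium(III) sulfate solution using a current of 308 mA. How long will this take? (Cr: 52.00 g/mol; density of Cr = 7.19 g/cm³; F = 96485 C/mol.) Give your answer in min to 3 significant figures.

2500 min

Plated area = 18.6 × 15.0 = 279.0 cm²
Volume = 279.0 × 41.4×10⁻⁴ cm = 1.155 cm³
m(Cr) = 1.155 × 7.19 = 8.304 g
n(Cr) = 8.304 / 52.00 = 0.1597 mol; n(e⁻) = 3 × 0.1597 = 0.4791 mol
Q = 0.4791 × 96485 = 46230 C
t = 46230 / 0.308 = 1.501×10^5 s = 2500 min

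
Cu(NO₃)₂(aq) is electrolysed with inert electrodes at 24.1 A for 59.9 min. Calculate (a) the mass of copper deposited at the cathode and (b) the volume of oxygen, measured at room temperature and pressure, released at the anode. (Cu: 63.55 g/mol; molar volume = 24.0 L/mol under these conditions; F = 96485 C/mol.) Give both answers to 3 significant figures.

Q = 24.1 × 3594 = 86620 C; n(e⁻) = 86620 / 96485 = 0.8978 mol
Cathode: Cu²⁺ + 2e⁻ → Cu → n(Cu) = 0.8978/2 = 0.4489 mol → 28.5 g
Anode: 2H₂O → O₂ + 4H⁺ + 4e⁻ → n(O₂) = 0.8978/4 = 0.2245 mol → 5.39 L

28.5 g Cu; 5.39 L O₂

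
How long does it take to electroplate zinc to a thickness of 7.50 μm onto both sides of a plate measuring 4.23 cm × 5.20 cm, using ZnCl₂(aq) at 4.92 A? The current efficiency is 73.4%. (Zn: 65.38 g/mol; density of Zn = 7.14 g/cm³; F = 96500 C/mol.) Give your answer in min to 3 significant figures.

Plated area = 2 × 4.23 × 5.20 = 43.99 cm²
Volume = 43.99 × 7.50×10⁻⁴ cm = 0.03299 cm³
m(Zn) = 0.03299 × 7.14 = 0.2355 g
n(Zn) = 0.2355 / 65.38 = 0.003602 mol; n(e⁻) = 2 × 0.003602 = 0.007204 mol
Q = 0.007204 × 96500 / 0.734 = 947.1 C
t = 947.1 / 4.92 = 192.5 s = 3.21 min

3.21 min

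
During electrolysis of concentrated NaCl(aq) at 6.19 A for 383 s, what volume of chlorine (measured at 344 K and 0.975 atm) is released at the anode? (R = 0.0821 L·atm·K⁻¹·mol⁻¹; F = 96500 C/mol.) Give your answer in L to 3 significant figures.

0.356 L

Charge passed = 6.19 × 383 = 2371 C
n(e⁻) = 2371 / 96500 = 0.02457 mol
2Cl⁻ → Cl₂ + 2e⁻, so n(Cl₂) = 0.02457 / 2 = 0.01229 mol
V = nRT/P = 0.01229 × 0.0821 × 344 / 0.975 = 0.3560 L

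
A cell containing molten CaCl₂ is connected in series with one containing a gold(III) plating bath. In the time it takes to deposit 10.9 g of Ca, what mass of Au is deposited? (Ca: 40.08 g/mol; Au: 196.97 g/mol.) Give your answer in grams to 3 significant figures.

n(Ca) = 10.9 / 40.08 = 0.2720 mol
Ca²⁺ + 2e⁻ → Ca, so n(e⁻) = 2 × 0.2720 = 0.5440 mol
The cells are in series, so the same charge (and hence the same n(e⁻) = 0.5440 mol) passes through both.
Au³⁺ + 3e⁻ → Au, so n(Au) = 0.5440 / 3 = 0.1813 mol
m(Au) = 0.1813 × 196.97 = 35.7 g

35.7 g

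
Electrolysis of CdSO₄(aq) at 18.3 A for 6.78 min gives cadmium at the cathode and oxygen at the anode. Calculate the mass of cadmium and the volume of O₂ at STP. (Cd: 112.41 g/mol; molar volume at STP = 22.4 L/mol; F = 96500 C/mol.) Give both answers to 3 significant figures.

Q = 18.3 × 406.8 = 7444 C; n(e⁻) = 7444 / 96500 = 0.07714 mol
Cathode: Cd²⁺ + 2e⁻ → Cd → n(Cd) = 0.07714/2 = 0.03857 mol → 4.34 g
Anode: 2H₂O → O₂ + 4H⁺ + 4e⁻ → n(O₂) = 0.07714/4 = 0.01929 mol → 0.432 L

4.34 g Cd; 0.432 L O₂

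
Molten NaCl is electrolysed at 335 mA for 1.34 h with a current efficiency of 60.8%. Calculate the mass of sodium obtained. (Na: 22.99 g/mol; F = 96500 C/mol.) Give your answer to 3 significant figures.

0.234 g

Q = 0.335 × 4824 = 1616 C
n(e⁻) = 1616 / 96500 = 0.01675 mol
Na⁺ + e⁻ → Na, so theoretical m(Na) = 0.01675 × 22.99 = 0.3851 g
Actual mass = 60.8% × 0.3851 = 0.234 g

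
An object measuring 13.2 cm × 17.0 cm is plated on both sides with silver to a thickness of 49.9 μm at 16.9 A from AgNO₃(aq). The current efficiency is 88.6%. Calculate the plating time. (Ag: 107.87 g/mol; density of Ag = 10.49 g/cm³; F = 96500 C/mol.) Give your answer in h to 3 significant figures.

Plated area = 2 × 13.2 × 17.0 = 448.8 cm²
Volume = 448.8 × 49.9×10⁻⁴ cm = 2.240 cm³
m(Ag) = 2.240 × 10.49 = 23.50 g
n(Ag) = 23.50 / 107.87 = 0.2179 mol; n(e⁻) = 0.2179 mol
Q = 0.2179 × 96500 / 0.886 = 23730 C
t = 23730 / 16.9 = 1404 s = 0.390 h

0.390 h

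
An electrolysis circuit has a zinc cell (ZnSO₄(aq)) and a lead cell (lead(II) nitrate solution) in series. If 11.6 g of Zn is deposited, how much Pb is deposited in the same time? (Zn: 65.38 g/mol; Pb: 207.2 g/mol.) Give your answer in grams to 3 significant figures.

n(Zn) = 11.6 / 65.38 = 0.1774 mol
Zn²⁺ + 2e⁻ → Zn, so n(e⁻) = 2 × 0.1774 = 0.3548 mol
In series, the same 0.3548 mol of electrons flows through the second cell.
Pb²⁺ + 2e⁻ → Pb, so n(Pb) = 0.3548 / 2 = 0.1774 mol
m(Pb) = 0.1774 × 207.2 = 36.8 g

36.8 g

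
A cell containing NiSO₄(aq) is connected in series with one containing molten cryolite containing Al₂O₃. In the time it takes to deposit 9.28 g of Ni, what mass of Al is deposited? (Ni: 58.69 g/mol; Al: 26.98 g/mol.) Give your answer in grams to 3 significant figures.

2.84 g

n(Ni) = 9.28 / 58.69 = 0.1581 mol
Ni²⁺ + 2e⁻ → Ni, so n(e⁻) = 2 × 0.1581 = 0.3162 mol
Since the cells are in series, n(e⁻) in the Al cell is also 0.3162 mol.
Al³⁺ + 3e⁻ → Al, so n(Al) = 0.3162 / 3 = 0.1054 mol
m(Al) = 0.1054 × 26.98 = 2.84 g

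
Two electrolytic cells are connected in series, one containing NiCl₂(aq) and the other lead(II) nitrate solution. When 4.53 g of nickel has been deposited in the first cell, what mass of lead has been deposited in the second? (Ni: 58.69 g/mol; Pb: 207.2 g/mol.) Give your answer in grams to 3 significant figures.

n(Ni) = 4.53 / 58.69 = 0.07719 mol
Ni²⁺ + 2e⁻ → Ni, so n(e⁻) = 2 × 0.07719 = 0.1544 mol
The cells are in series, so the same charge (and hence the same n(e⁻) = 0.1544 mol) passes through both.
Pb²⁺ + 2e⁻ → Pb, so n(Pb) = 0.1544 / 2 = 0.07720 mol
m(Pb) = 0.07720 × 207.2 = 16.0 g

16.0 g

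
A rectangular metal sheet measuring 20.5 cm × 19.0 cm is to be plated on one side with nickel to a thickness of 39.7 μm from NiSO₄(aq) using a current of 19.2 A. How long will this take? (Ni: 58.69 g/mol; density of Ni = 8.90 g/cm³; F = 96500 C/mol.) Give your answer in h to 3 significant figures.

Plated area = 20.5 × 19.0 = 389.5 cm²
Volume = 389.5 × 39.7×10⁻⁴ cm = 1.546 cm³
m(Ni) = 1.546 × 8.90 = 13.76 g
n(Ni) = 13.76 / 58.69 = 0.2345 mol; n(e⁻) = 2 × 0.2345 = 0.4690 mol
Q = 0.4690 × 96500 = 45260 C
t = 45260 / 19.2 = 2357 s = 0.655 h

0.655 h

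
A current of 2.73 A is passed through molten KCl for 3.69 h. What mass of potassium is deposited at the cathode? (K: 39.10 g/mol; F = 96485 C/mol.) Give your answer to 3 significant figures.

Q = 2.73 A × 13284 s = 36270 C
n(e⁻) = Q/F = 36270/96485 = 0.3759 mol
K⁺ + e⁻ → K, so n(K) = 0.3759 mol
m = 0.3759 × 39.10 = 14.7 g

14.7 g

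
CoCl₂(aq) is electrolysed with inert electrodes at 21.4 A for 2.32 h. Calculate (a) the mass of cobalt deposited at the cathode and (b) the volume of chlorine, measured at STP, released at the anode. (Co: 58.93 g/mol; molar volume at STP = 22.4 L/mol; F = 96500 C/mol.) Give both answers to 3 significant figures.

54.6 g Co; 20.7 L Cl₂

Q = 21.4 × 8352 = 1.787×10^5 C; n(e⁻) = 1.787×10^5 / 96500 = 1.852 mol
Cathode: Co²⁺ + 2e⁻ → Co → n(Co) = 1.852/2 = 0.9260 mol → 54.6 g
Anode: 2Cl⁻ → Cl₂ + 2e⁻ → n(Cl₂) = 1.852/2 = 0.9260 mol → 20.7 L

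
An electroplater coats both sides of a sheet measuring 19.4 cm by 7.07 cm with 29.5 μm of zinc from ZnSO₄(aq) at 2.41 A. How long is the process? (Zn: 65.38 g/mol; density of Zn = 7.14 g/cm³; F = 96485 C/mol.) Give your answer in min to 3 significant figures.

Plated area = 2 × 19.4 × 7.07 = 274.3 cm²
Volume = 274.3 × 29.5×10⁻⁴ cm = 0.8092 cm³
m(Zn) = 0.8092 × 7.14 = 5.778 g
n(Zn) = 5.778 / 65.38 = 0.08838 mol; n(e⁻) = 2 × 0.08838 = 0.1768 mol
Q = 0.1768 × 96485 = 17060 C
t = 17060 / 2.41 = 7079 s = 118 min

118 min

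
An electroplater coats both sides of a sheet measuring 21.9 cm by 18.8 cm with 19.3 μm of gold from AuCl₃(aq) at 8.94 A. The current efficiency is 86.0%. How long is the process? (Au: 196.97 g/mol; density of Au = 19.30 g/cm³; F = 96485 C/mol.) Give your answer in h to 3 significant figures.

Plated area = 2 × 21.9 × 18.8 = 823.4 cm²
Volume = 823.4 × 19.3×10⁻⁴ cm = 1.589 cm³
m(Au) = 1.589 × 19.30 = 30.67 g
n(Au) = 30.67 / 196.97 = 0.1557 mol; n(e⁻) = 3 × 0.1557 = 0.4671 mol
Q = 0.4671 × 96485 / 0.860 = 52400 C
t = 52400 / 8.94 = 5861 s = 1.63 h

1.63 h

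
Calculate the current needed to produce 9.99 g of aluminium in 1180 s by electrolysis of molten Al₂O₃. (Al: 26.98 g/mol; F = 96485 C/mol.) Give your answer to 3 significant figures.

90.8 A

n(Al) = 9.99 / 26.98 = 0.3703 mol
Al³⁺ + 3e⁻ → Al, so n(e⁻) = 3 × 0.3703 = 1.111 mol
Q = 1.111 × 96485 = 1.072×10^5 C
I = Q / t = 1.072×10^5 / 1180 s = 90.8 A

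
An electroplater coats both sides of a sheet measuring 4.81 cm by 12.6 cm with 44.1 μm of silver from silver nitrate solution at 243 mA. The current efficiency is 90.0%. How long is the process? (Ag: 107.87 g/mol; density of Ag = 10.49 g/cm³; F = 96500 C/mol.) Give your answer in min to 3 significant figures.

Plated area = 2 × 4.81 × 12.6 = 121.2 cm²
Volume = 121.2 × 44.1×10⁻⁴ cm = 0.5345 cm³
m(Ag) = 0.5345 × 10.49 = 5.607 g
n(Ag) = 5.607 / 107.87 = 0.05198 mol; n(e⁻) = 0.05198 mol
Q = 0.05198 × 96500 / 0.900 = 5573 C
t = 5573 / 0.243 = 22930 s = 382 min

382 min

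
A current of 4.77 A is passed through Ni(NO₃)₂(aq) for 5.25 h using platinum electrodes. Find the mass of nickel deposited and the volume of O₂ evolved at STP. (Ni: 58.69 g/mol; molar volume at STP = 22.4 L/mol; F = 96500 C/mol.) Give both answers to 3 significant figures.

27.4 g Ni; 5.23 L O₂

Q = 4.77 × 18900 = 90150 C; n(e⁻) = 90150 / 96500 = 0.9342 mol
Cathode: Ni²⁺ + 2e⁻ → Ni → n(Ni) = 0.9342/2 = 0.4671 mol → 27.4 g
Anode: 2H₂O → O₂ + 4H⁺ + 4e⁻ → n(O₂) = 0.9342/4 = 0.2336 mol → 5.23 L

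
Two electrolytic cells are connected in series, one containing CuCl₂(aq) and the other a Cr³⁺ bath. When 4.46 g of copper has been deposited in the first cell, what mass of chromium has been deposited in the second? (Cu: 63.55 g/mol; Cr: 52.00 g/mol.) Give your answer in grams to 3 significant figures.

2.43 g

n(Cu) = 4.46 / 63.55 = 0.07018 mol
Cu²⁺ + 2e⁻ → Cu, so n(e⁻) = 2 × 0.07018 = 0.1404 mol
In series, the same 0.1404 mol of electrons flows through the second cell.
Cr³⁺ + 3e⁻ → Cr, so n(Cr) = 0.1404 / 3 = 0.04680 mol
m(Cr) = 0.04680 × 52.00 = 2.43 g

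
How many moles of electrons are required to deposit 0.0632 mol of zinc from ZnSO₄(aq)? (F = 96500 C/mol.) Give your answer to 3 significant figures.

0.126 mol

Zn²⁺ + 2e⁻ → Zn, so n(e⁻) = 2 × 0.0632 = 0.1264 mol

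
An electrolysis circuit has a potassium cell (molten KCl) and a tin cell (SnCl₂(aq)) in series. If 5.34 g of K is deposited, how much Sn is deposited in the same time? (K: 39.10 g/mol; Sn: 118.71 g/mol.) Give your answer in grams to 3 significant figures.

8.11 g

n(K) = 5.34 / 39.10 = 0.1366 mol
K⁺ + e⁻ → K, so n(e⁻) = 0.1366 mol
Since the cells are in series, n(e⁻) in the Sn cell is also 0.1366 mol.
Sn²⁺ + 2e⁻ → Sn, so n(Sn) = 0.1366 / 2 = 0.06830 mol
m(Sn) = 0.06830 × 118.71 = 8.11 g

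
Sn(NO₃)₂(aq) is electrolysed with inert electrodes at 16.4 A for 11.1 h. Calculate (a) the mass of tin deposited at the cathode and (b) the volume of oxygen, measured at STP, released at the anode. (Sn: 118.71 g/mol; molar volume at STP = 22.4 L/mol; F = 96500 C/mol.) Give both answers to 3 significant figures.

403 g Sn; 38.0 L O₂

Q = 16.4 × 39960 = 6.553×10^5 C; n(e⁻) = 6.553×10^5 / 96500 = 6.791 mol
Cathode: Sn²⁺ + 2e⁻ → Sn → n(Sn) = 6.791/2 = 3.396 mol → 403 g
Anode: 2H₂O → O₂ + 4H⁺ + 4e⁻ → n(O₂) = 6.791/4 = 1.698 mol → 38.0 L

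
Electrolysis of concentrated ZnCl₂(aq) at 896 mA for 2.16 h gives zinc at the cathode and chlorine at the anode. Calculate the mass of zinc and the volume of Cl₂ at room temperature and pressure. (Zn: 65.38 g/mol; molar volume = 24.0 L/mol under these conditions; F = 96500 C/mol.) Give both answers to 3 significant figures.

Q = 0.896 × 7776 = 6967 C; n(e⁻) = 6967 / 96500 = 0.07220 mol
Cathode: Zn²⁺ + 2e⁻ → Zn → n(Zn) = 0.07220/2 = 0.03610 mol → 2.36 g
Anode: 2Cl⁻ → Cl₂ + 2e⁻ → n(Cl₂) = 0.07220/2 = 0.03610 mol → 0.866 L

2.36 g Zn; 0.866 L Cl₂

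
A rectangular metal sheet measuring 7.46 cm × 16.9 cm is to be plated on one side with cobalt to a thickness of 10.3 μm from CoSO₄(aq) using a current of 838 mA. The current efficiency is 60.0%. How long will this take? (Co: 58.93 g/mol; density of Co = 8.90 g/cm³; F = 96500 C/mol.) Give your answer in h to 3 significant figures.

2.09 h

Plated area = 7.46 × 16.9 = 126.1 cm²
Volume = 126.1 × 10.3×10⁻⁴ cm = 0.1299 cm³
m(Co) = 0.1299 × 8.90 = 1.156 g
n(Co) = 1.156 / 58.93 = 0.01962 mol; n(e⁻) = 2 × 0.01962 = 0.03924 mol
Q = 0.03924 × 96500 / 0.600 = 6311 C
t = 6311 / 0.838 = 7531 s = 2.09 h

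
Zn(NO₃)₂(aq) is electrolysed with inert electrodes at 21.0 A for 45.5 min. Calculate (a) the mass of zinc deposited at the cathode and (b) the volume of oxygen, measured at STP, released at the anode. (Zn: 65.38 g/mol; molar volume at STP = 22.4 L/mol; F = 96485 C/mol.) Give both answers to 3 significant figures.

19.4 g Zn; 3.33 L O₂

Q = 21.0 × 2730 = 57330 C; n(e⁻) = 57330 / 96485 = 0.5942 mol
Cathode: Zn²⁺ + 2e⁻ → Zn → n(Zn) = 0.5942/2 = 0.2971 mol → 19.4 g
Anode: 2H₂O → O₂ + 4H⁺ + 4e⁻ → n(O₂) = 0.5942/4 = 0.1486 mol → 3.33 L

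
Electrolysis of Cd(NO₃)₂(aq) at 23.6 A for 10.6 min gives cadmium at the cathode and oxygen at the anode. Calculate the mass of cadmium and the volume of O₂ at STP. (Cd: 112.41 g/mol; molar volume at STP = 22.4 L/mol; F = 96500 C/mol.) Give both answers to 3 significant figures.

8.74 g Cd; 0.871 L O₂

Q = 23.6 × 636 = 15010 C; n(e⁻) = 15010 / 96500 = 0.1555 mol
Cathode: Cd²⁺ + 2e⁻ → Cd → n(Cd) = 0.1555/2 = 0.07775 mol → 8.74 g
Anode: 2H₂O → O₂ + 4H⁺ + 4e⁻ → n(O₂) = 0.1555/4 = 0.03888 mol → 0.871 L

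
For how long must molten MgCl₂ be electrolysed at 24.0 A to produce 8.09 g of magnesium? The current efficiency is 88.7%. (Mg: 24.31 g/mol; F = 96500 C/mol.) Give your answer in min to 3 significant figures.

n(Mg) = 8.09 / 24.31 = 0.3328 mol
Mg²⁺ + 2e⁻ → Mg, so n(e⁻) = 2 × 0.3328 = 0.6656 mol
Q = 0.6656 × 96500 / 0.887 = 72410 C
t = Q / I = 72410 / 24.0 = 3017 s = 50.3 min

50.3 min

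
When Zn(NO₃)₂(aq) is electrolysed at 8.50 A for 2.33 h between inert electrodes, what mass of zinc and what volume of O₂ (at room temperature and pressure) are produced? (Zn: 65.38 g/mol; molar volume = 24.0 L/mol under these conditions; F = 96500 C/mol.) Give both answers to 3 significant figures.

Q = 8.50 × 8388 = 71300 C; n(e⁻) = 71300 / 96500 = 0.7389 mol
Cathode: Zn²⁺ + 2e⁻ → Zn → n(Zn) = 0.7389/2 = 0.3695 mol → 24.2 g
Anode: 2H₂O → O₂ + 4H⁺ + 4e⁻ → n(O₂) = 0.7389/4 = 0.1847 mol → 4.43 L

24.2 g Zn; 4.43 L O₂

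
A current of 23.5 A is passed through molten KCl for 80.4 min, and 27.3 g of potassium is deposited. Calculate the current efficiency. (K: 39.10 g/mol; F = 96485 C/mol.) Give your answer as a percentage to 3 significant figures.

59.4%

Q = 23.5 × 4824 = 1.134×10^5 C
n(e⁻) = 1.134×10^5 / 96485 = 1.175 mol
K⁺ + e⁻ → K, so theoretical n(K) = 1.175 mol → 45.94 g
Efficiency = 27.3 / 45.94 = 0.5943 = 59.4%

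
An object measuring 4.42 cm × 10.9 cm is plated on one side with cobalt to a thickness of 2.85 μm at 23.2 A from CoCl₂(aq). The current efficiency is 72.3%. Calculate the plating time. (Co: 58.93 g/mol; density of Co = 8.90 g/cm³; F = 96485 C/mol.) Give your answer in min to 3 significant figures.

Plated area = 4.42 × 10.9 = 48.18 cm²
Volume = 48.18 × 2.85×10⁻⁴ cm = 0.01373 cm³
m(Co) = 0.01373 × 8.90 = 0.1222 g
n(Co) = 0.1222 / 58.93 = 0.002074 mol; n(e⁻) = 2 × 0.002074 = 0.004148 mol
Q = 0.004148 × 96485 / 0.723 = 553.6 C
t = 553.6 / 23.2 = 23.86 s = 0.398 min

0.398 min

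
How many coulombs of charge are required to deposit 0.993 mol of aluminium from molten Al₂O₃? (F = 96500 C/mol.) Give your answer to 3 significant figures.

2.87×10^5 C

Al³⁺ + 3e⁻ → Al, so n(e⁻) = 3 × 0.993 = 2.979 mol
Q = 2.979 × 96500 = 2.875×10^5 C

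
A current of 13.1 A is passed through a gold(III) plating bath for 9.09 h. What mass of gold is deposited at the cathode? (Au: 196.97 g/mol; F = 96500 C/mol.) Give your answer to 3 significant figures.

292 g

Charge passed = 13.1 × 32724 = 4.287×10^5 C
n(e⁻) = Q/F = 4.287×10^5/96500 = 4.442 mol
Au³⁺ + 3e⁻ → Au, so n(Au) = 4.442 / 3 = 1.481 mol
m = 1.481 × 196.97 = 292 g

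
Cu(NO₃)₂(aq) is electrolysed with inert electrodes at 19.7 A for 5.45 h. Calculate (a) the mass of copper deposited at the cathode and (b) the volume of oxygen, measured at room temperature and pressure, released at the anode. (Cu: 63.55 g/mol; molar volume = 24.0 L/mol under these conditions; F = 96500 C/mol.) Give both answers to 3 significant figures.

Q = 19.7 × 19620 = 3.865×10^5 C; n(e⁻) = 3.865×10^5 / 96500 = 4.005 mol
Cathode: Cu²⁺ + 2e⁻ → Cu → n(Cu) = 4.005/2 = 2.003 mol → 127 g
Anode: 2H₂O → O₂ + 4H⁺ + 4e⁻ → n(O₂) = 4.005/4 = 1.001 mol → 24.0 L

127 g Cu; 24.0 L O₂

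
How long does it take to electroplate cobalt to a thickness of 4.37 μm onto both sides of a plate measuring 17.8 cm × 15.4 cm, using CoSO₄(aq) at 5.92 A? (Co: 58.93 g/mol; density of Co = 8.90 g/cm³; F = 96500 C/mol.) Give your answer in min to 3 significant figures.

19.7 min

Plated area = 2 × 17.8 × 15.4 = 548.2 cm²
Volume = 548.2 × 4.37×10⁻⁴ cm = 0.2396 cm³
m(Co) = 0.2396 × 8.90 = 2.132 g
n(Co) = 2.132 / 58.93 = 0.03618 mol; n(e⁻) = 2 × 0.03618 = 0.07236 mol
Q = 0.07236 × 96500 = 6983 C
t = 6983 / 5.92 = 1180 s = 19.7 min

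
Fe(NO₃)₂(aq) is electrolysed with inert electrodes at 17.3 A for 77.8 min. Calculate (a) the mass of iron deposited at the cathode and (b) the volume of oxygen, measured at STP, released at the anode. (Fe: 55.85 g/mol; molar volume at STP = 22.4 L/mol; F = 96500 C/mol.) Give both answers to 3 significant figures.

23.4 g Fe; 4.69 L O₂

Q = 17.3 × 4668 = 80760 C; n(e⁻) = 80760 / 96500 = 0.8369 mol
Cathode: Fe²⁺ + 2e⁻ → Fe → n(Fe) = 0.8369/2 = 0.4185 mol → 23.4 g
Anode: 2H₂O → O₂ + 4H⁺ + 4e⁻ → n(O₂) = 0.8369/4 = 0.2092 mol → 4.69 L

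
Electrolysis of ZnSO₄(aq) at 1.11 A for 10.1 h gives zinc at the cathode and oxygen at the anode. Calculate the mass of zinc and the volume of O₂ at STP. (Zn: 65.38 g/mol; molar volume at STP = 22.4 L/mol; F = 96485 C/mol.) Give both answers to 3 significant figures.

13.7 g Zn; 2.34 L O₂

Q = 1.11 × 36360 = 40360 C; n(e⁻) = 40360 / 96485 = 0.4183 mol
Cathode: Zn²⁺ + 2e⁻ → Zn → n(Zn) = 0.4183/2 = 0.2092 mol → 13.7 g
Anode: 2H₂O → O₂ + 4H⁺ + 4e⁻ → n(O₂) = 0.4183/4 = 0.1046 mol → 2.34 L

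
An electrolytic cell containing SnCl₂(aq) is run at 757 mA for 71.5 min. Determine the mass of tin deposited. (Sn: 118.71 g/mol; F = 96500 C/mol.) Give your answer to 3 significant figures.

Q = It = 0.757 × 4290 = 3248 C
n(e⁻) = Q/F = 3248/96500 = 0.03366 mol
Sn²⁺ + 2e⁻ → Sn, so n(Sn) = 0.03366 / 2 = 0.01683 mol
m = 0.01683 × 118.71 = 2.00 g

2.00 g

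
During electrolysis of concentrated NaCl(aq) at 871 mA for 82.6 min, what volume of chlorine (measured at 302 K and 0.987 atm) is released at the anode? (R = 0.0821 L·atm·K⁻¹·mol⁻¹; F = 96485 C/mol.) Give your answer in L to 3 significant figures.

Charge passed = 0.871 × 4956 = 4317 C
n(e⁻) = Q/F = 4317/96485 = 0.04474 mol
2Cl⁻ → Cl₂ + 2e⁻, so n(Cl₂) = 0.04474 / 2 = 0.02237 mol
V = nRT/P = 0.02237 × 0.0821 × 302 / 0.987 = 0.5620 L

0.562 L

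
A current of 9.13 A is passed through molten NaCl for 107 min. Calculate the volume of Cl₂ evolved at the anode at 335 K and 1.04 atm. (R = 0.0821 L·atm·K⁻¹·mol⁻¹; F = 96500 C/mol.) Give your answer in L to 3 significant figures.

8.03 L

Charge passed = 9.13 × 6420 = 58610 C
n(e⁻) = Q/F = 58610/96500 = 0.6074 mol
2Cl⁻ → Cl₂ + 2e⁻, so n(Cl₂) = 0.6074 / 2 = 0.3037 mol
V = nRT/P = 0.3037 × 0.0821 × 335 / 1.04 = 8.032 L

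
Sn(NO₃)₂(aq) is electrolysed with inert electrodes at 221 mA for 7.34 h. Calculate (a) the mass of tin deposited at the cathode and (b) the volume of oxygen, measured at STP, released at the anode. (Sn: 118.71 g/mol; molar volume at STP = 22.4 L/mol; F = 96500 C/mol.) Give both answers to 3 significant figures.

Q = 0.221 × 26424 = 5840 C; n(e⁻) = 5840 / 96500 = 0.06052 mol
Cathode: Sn²⁺ + 2e⁻ → Sn → n(Sn) = 0.06052/2 = 0.03026 mol → 3.59 g
Anode: 2H₂O → O₂ + 4H⁺ + 4e⁻ → n(O₂) = 0.06052/4 = 0.01513 mol → 0.339 L

3.59 g Sn; 0.339 L O₂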